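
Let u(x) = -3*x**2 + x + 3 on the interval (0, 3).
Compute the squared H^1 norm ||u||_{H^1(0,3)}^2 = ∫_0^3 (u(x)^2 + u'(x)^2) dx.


||u||_{H^1}^2 = 4899/10

The H^1 norm (squared) on an interval (0, L) is
  ||u||_{H^1}^2 = ∫_0^L u(x)^2 dx + ∫_0^L u'(x)^2 dx.
Compute u'(x) = 1 - 6*x.
Then u(x)^2 = 9*x**4 - 6*x**3 - 17*x**2 + 6*x + 9 and u'(x)^2 = 36*x**2 - 12*x + 1.
Integrate each monomial from 0 to 3 using ∫_0^3 c·x^n dx = c·3^(n+1)/(n+1):
  ∫_0^3 u(x)^2 dx = ∫_0^3 (9*x^4 - 6*x^3 - 17*x^2 + 6*x + 9) dx. Term by term:
    ∫_0^3 9*x^4 dx = 2187/5;  ∫_0^3 -6*x^3 dx = -243/2;  ∫_0^3 -17*x^2 dx = -153;
    ∫_0^3 6*x dx = 27;  ∫_0^3 9 dx = 27.
  Sum: 2187/5 − 243/2 − 153 + 27 + 27 = 2169/10.
  ∫_0^3 u'(x)^2 dx = ∫_0^3 (36*x^2 - 12*x + 1) dx. Term by term:
    ∫_0^3 36*x^2 dx = 324;  ∫_0^3 -12*x dx = -54;  ∫_0^3 1 dx = 3.
  Sum: 324 − 54 + 3 = 273.
Adding: ||u||_{H^1}^2 = 2169/10 + 273 = 4899/10.


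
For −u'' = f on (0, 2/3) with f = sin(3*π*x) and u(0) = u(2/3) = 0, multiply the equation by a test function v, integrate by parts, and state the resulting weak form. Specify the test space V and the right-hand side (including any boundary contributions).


V = H^1_0(0, 2/3) (so v(0) = v(2/3) = 0); weak form: ∫_0^2/3 u'v' dx = ∫_0^2/3 (sin(3*π*x)) v dx for all v ∈ V.

Multiply both sides by a test function v and integrate from 0 to 2/3:
  ∫_0^2/3 −u''(x) v(x) dx = ∫_0^2/3 f(x) v(x) dx.
Integrate the LHS by parts once:
  ∫_0^2/3 −u'' v dx = −[u'(x) v(x)]_0^2/3 + ∫_0^2/3 u'(x) v'(x) dx.
Thus ∫_0^2/3 u'(x) v'(x) dx = ∫_0^2/3 f(x) v(x) dx + [u'(x) v(x)]_0^2/3.
Choose V so that boundary terms are either known or forced to vanish.
u is Dirichlet: u(0) = u(2/3) = 0. Let V = H^1_0(0, 2/3); then v(0) = v(2/3) = 0, and [u' v]_0^2/3 = 0.
Weak formulation: find u (satisfying any essential BC) such that ∫_0^2/3 u'(x) v'(x) dx = ∫_0^2/3 f v dx for all v ∈ V.
Substituting f(x) = sin(3*π*x), the right-hand side is ∫_0^2/3 (sin(3*π*x)) v dx.


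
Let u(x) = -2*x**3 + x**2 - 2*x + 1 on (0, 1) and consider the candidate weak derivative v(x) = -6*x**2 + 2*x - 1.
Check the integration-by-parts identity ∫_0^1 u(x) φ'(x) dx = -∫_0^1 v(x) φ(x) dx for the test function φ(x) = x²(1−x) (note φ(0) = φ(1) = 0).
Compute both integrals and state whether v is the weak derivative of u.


LHS = 4/15, RHS = 11/60. No, v is not the weak derivative of u.

u(x) = -2*x**3 + x**2 - 2*x + 1, classical derivative u'(x) = -6*x**2 + 2*x - 2.
φ(x) = x²(1−x), so φ'(x) = x*(2 - 3*x).
Note φ(0) = φ(1) = 0, so the boundary term u·φ vanishes.
LHS = ∫_0^1 u(x) φ'(x) dx = ∫_0^1 (6*x^5 - 7*x^4 + 8*x^3 - 7*x^2 + 2*x) dx. Term by term:
  ∫_0^1 6*x^5 dx = 1;  ∫_0^1 -7*x^4 dx = -7/5;  ∫_0^1 8*x^3 dx = 2;
  ∫_0^1 -7*x^2 dx = -7/3;  ∫_0^1 2*x dx = 1.
Sum: 1 − 7/5 + 2 − 7/3 + 1 = 4/15.
So LHS = 4/15.
∫_0^1 v(x) φ(x) dx = ∫_0^1 (6*x^5 - 8*x^4 + 3*x^3 - x^2) dx. Term by term:
  ∫_0^1 6*x^5 dx = 1;  ∫_0^1 -8*x^4 dx = -8/5;  ∫_0^1 3*x^3 dx = 3/4;
  ∫_0^1 -x^2 dx = -1/3.
Sum: 1 − 8/5 + 3/4 − 1/3 = -11/60.
So RHS = -∫_0^1 v(x) φ(x) dx = 11/60.
LHS − RHS = 1/12 ≠ 0, so the identity fails.
(For a valid weak derivative the identity must hold for EVERY test function, in particular this one. The failure shows v is NOT the weak derivative of u.)
Correct weak derivative would be u'(x) = -6*x**2 + 2*x - 2.


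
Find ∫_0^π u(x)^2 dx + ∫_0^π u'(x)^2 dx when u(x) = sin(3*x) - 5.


||u||_{H^1(0,π)}^2 = -20/3 + 30*π

u'(x) = 3*cos(3*x).
Expand u² and (u')² and integrate term by term on (0, π), using: for integers n ≥ 1, ∫_0^π sin²(nx) dx = ∫_0^π cos²(nx) dx = π/2; for n ≠ n', ∫_0^π sin(nx)sin(n'x) dx = ∫_0^π cos(nx)cos(n'x) dx = 0; and by product-to-sum, ∫_0^π sin(nx)cos(n'x) dx = ½∫_0^π [sin((n+n')x) + sin((n−n')x)] dx, which is 0 when n+n' is even and 2n/(n²−n'²) when n+n' is odd (it need not vanish on (0, π)). For the constant mode: ∫_0^π 1 dx = π, ∫_0^π cos(nx) dx = 0, ∫_0^π sin(nx) dx = (1−(−1)^n)/n.
  u² squared terms: (-5)²·∫1 dx = 25·π = 25*π;  (1)²·∫sin(3x)² dx = 1·π/2 = π/2.
  u² cross terms: 2·(-5)·(1)·∫1·sin(3x) dx = -10·(2/3) = -20/3.
  So ∫_0^π u² dx = 25*π + π/2 − 20/3 = -20/3 + 51*π/2.
  (u')² squared terms: (3)²·∫cos(3x)² dx = 9·π/2 = 9*π/2.
  So ∫_0^π (u')² dx = 9*π/2.
||u||_{H^1}^2 = (-20/3 + 51*π/2) + (9*π/2) = -20/3 + 30*π.


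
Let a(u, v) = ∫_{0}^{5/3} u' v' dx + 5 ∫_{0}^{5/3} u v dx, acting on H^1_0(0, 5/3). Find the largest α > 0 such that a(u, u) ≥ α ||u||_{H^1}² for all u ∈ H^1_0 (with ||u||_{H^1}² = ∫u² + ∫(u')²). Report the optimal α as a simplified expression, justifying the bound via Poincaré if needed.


α = 1

Coercivity of a(·,·) on H^1_0(0, 5/3) means a(u, u) ≥ α ||u||_{H^1}² for every u ∈ H^1_0.
The interval has length L = 5/3, and Poincaré/coercivity depend only on L. Here a(u, u) = ∫(u')² + (5)·∫u².
Here c = 5 ≥ 1, so a(u,u) = ∫(u')² + c∫u² ≥ ∫(u')² + ∫u² = ||u||_{H^1}², i.e. α = 1 works. No larger α is possible: a(u,u) ≥ α||u||_{H^1}² means (1−α)∫(u')² ≥ (α−c)∫u², and for the modes u_n = sin(nπ(x−x₀)/L) (x₀ the left endpoint) one has ∫u_n²/∫(u_n')² = (L/(nπ))² → 0, so a(u_n,u_n)/||u_n||_{H^1}² → 1. Hence the optimal constant is α = 1.
Therefore α = 1.


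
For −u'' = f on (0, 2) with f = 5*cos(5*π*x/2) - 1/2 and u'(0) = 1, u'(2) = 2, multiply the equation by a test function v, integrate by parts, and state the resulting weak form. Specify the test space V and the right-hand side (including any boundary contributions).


V = H^1(0, 2) (v unrestricted at boundary; u is determined up to an additive constant); weak form: ∫_0^2 u'v' dx = ∫_0^2 (5*cos(5*π*x/2) - 1/2) v dx + 2·v(2) − v(0) for all v ∈ V.

Multiply both sides by a test function v and integrate from 0 to 2:
  ∫_0^2 −u''(x) v(x) dx = ∫_0^2 f(x) v(x) dx.
Integrate the LHS by parts once:
  ∫_0^2 −u'' v dx = −[u'(x) v(x)]_0^2 + ∫_0^2 u'(x) v'(x) dx.
Thus ∫_0^2 u'(x) v'(x) dx = ∫_0^2 f(x) v(x) dx + [u'(x) v(x)]_0^2.
Choose V so that boundary terms are either known or forced to vanish.
u has inhomogeneous Neumann u'(0) = 1, u'(2) = 2. [u' v]_0^2 = (2)·v(2) − (1)·v(0) = 2·v(2) − v(0). Take V = H^1(0, 2); boundary term becomes part of RHS.
Weak formulation: find u (satisfying any essential BC) such that ∫_0^2 u'(x) v'(x) dx = ∫_0^2 f v dx + 2·v(2) − v(0) for all v ∈ V (Neumann data are natural BCs: they enter the RHS as boundary terms).
Substituting f(x) = 5*cos(5*π*x/2) - 1/2, the right-hand side is ∫_0^2 (5*cos(5*π*x/2) - 1/2) v dx + 2·v(2) − v(0).
Compatibility check (pure Neumann): taking v ≡ 1 ∈ V gives 0 = ∫_0^2 f dx + (2) − (1), i.e. ∫_0^2 f dx must equal u'(0) − u'(2) = -1. Indeed ∫_0^2 (5*cos(5*π*x/2) - 1/2) dx = -1, so the data are compatible. The solution is then unique only up to an additive constant (fix it e.g. by requiring ∫_0^2 u dx = 0).


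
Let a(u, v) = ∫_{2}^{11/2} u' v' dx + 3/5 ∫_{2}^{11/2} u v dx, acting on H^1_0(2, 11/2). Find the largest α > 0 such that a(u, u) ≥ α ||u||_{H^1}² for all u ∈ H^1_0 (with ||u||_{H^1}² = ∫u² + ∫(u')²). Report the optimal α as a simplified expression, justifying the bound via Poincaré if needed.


α = (147 + 20*π^2)/(5*(4*π^2 + 49))

Coercivity of a(·,·) on H^1_0(2, 11/2) means a(u, u) ≥ α ||u||_{H^1}² for every u ∈ H^1_0.
The interval has length L = 7/2, and Poincaré/coercivity depend only on L. Here a(u, u) = ∫(u')² + (3/5)·∫u².
Here 0 < c = 3/5 < 1. The condition a(u,u) ≥ α||u||_{H^1}² reads (1−α)∫(u')² ≥ (α−c)∫u². Any admissible α is ≤ 1 (rapidly oscillating u have ∫u²/∫(u')² → 0), and α = 1 would force 0 ≥ (1−c)∫u², impossible since c < 1; so 1−α > 0. By the sharp Poincaré inequality on H^1_0 of an interval of length L, ∫(u')² ≥ (π/L)²∫u² with equality for the first sine mode sin(π(x−x₀)/L) (x₀ the left endpoint), so the inequality holds for all u iff (1−α)(π/L)² ≥ α − c, i.e. α ≤ ((π/L)² + c)/((π/L)² + 1) = (1 + c(L/π)²)/(1 + (L/π)²). With (π/L)² = 4*π^2/49 and c = 3/5, the largest admissible constant is α = ((π/L)² + c)/((π/L)² + 1).
Simplifying, α = (147 + 20*π^2)/(5*(4*π^2 + 49)).


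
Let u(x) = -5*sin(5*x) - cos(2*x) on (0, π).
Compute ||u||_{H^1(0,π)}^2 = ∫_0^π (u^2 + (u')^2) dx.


||u||_{H^1(0,π)}^2 = 500/21 + 655*π/2

u'(x) = 2*sin(2*x) - 25*cos(5*x).
Expand u² and (u')² and integrate term by term on (0, π), using: for integers n ≥ 1, ∫_0^π sin²(nx) dx = ∫_0^π cos²(nx) dx = π/2; for n ≠ n', ∫_0^π sin(nx)sin(n'x) dx = ∫_0^π cos(nx)cos(n'x) dx = 0; and by product-to-sum, ∫_0^π sin(nx)cos(n'x) dx = ½∫_0^π [sin((n+n')x) + sin((n−n')x)] dx, which is 0 when n+n' is even and 2n/(n²−n'²) when n+n' is odd (it need not vanish on (0, π)).
  u² squared terms: (-1)²·∫cos(2x)² dx = 1·π/2 = π/2;  (-5)²·∫sin(5x)² dx = 25·π/2 = 25*π/2.
  u² cross terms: 2·(-1)·(-5)·∫cos(2x)·sin(5x) dx = 10·(10/21) = 100/21.
  So ∫_0^π u² dx = π/2 + 25*π/2 + 100/21 = 100/21 + 13*π.
  (u')² squared terms: (-25)²·∫cos(5x)² dx = 625·π/2 = 625*π/2;  (2)²·∫sin(2x)² dx = 4·π/2 = 2*π.
  (u')² cross terms: 2·(-25)·(2)·∫cos(5x)·sin(2x) dx = -100·(-4/21) = 400/21.
  So ∫_0^π (u')² dx = 625*π/2 + 2*π + 400/21 = 400/21 + 629*π/2.
||u||_{H^1}^2 = (100/21 + 13*π) + (400/21 + 629*π/2) = 500/21 + 655*π/2.


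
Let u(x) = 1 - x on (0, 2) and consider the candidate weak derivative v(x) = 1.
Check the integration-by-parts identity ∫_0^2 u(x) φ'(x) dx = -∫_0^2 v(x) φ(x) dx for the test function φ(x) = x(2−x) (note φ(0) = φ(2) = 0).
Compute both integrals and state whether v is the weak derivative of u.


LHS = 4/3, RHS = -4/3. No, v is not the weak derivative of u.

u(x) = 1 - x, classical derivative u'(x) = -1.
φ(x) = x(2−x), so φ'(x) = 2 - 2*x.
Note φ(0) = φ(2) = 0, so the boundary term u·φ vanishes.
LHS = ∫_0^2 u(x) φ'(x) dx = ∫_0^2 (2*x^2 - 4*x + 2) dx. Term by term:
  ∫_0^2 2*x^2 dx = 16/3;  ∫_0^2 -4*x dx = -8;  ∫_0^2 2 dx = 4.
Sum: 16/3 − 8 + 4 = 4/3.
So LHS = 4/3.
∫_0^2 v(x) φ(x) dx = ∫_0^2 (-x^2 + 2*x) dx. Term by term:
  ∫_0^2 -x^2 dx = -8/3;  ∫_0^2 2*x dx = 4.
Sum: -8/3 + 4 = 4/3.
So RHS = -∫_0^2 v(x) φ(x) dx = -4/3.
LHS − RHS = 8/3 ≠ 0, so the identity fails.
(For a valid weak derivative the identity must hold for EVERY test function, in particular this one. The failure shows v is NOT the weak derivative of u.)
Correct weak derivative would be u'(x) = -1.


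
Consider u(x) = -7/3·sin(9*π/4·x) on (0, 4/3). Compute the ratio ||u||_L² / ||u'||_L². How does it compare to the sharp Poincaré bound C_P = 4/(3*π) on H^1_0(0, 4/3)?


||u||_L² / ||u'||_L² = 4/(9*π) < C_P = 4/(3*π).

u(x) = -7/3·sin(9*π/4·x), so u'(x) = -21*π*cos(9*π*x/4)/4.
Writing u(x) = A·sin(kπx/L) with A = -7/3 and k = 3, use ∫_0^L sin²(kπx/L) dx = L/2 and ∫_0^L cos²(kπx/L) dx = L/2.
u² = 49/9·sin²(9*π/4·x) and (u')² = 441*π^2/16·cos²(9*π/4·x), and each of sin², cos² integrates to L/2 = 2/3 over (0, 4/3).
∫_0^4/3 u² dx = 98/27, so ||u||_L² = 7*sqrt(6)/9.
∫_0^4/3 (u')² dx = 147*π^2/8, so ||u'||_L² = 7*sqrt(6)*π/4.
Ratio ||u||_L² / ||u'||_L² = 4/(9*π).
Sharp Poincaré constant on H^1_0(0, 4/3) is C_P = L/π = 4/(3*π), achieved by sin(3*π/4·x).
This is the k = 3 harmonic; the ratio L/(kπ) is strictly less than C_P = L/π, consistent with the sharp inequality ||u||_L² ≤ C_P ||u'||_L².


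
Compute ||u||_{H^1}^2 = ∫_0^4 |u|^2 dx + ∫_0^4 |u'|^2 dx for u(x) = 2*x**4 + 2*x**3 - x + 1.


||u||_{H^1}^2 = 129266792/315

The H^1 norm (squared) on an interval (0, L) is
  ||u||_{H^1}^2 = ∫_0^L u(x)^2 dx + ∫_0^L u'(x)^2 dx.
Compute u'(x) = 8*x**3 + 6*x**2 - 1.
Then u(x)^2 = 4*x**8 + 8*x**7 + 4*x**6 - 4*x**5 + 4*x**3 + x**2 - 2*x + 1 and u'(x)^2 = 64*x**6 + 96*x**5 + 36*x**4 - 16*x**3 - 12*x**2 + 1.
Integrate each monomial from 0 to 4 using ∫_0^4 c·x^n dx = c·4^(n+1)/(n+1):
  ∫_0^4 u(x)^2 dx = ∫_0^4 (4*x^8 + 8*x^7 + 4*x^6 - 4*x^5 + 4*x^3 + x^2 - 2*x + 1) dx. Term by term:
    ∫_0^4 4*x^8 dx = 1048576/9;  ∫_0^4 8*x^7 dx = 65536;  ∫_0^4 4*x^6 dx = 65536/7;
    ∫_0^4 -4*x^5 dx = -8192/3;  ∫_0^4 4*x^3 dx = 256;  ∫_0^4 x^2 dx = 64/3;
    ∫_0^4 -2*x dx = -16;  ∫_0^4 1 dx = 4.
  Sum: 1048576/9 + 65536 + 65536/7 − 8192/3 + 256 + 64/3 − 16 + 4 = 11903308/63.
  ∫_0^4 u'(x)^2 dx = ∫_0^4 (64*x^6 + 96*x^5 + 36*x^4 - 16*x^3 - 12*x^2 + 1) dx. Term by term:
    ∫_0^4 64*x^6 dx = 1048576/7;  ∫_0^4 96*x^5 dx = 65536;  ∫_0^4 36*x^4 dx = 36864/5;
    ∫_0^4 -16*x^3 dx = -1024;  ∫_0^4 -12*x^2 dx = -256;  ∫_0^4 1 dx = 4.
  Sum: 1048576/7 + 65536 + 36864/5 − 1024 − 256 + 4 = 7750028/35.
Adding: ||u||_{H^1}^2 = 11903308/63 + 7750028/35 = 129266792/315.


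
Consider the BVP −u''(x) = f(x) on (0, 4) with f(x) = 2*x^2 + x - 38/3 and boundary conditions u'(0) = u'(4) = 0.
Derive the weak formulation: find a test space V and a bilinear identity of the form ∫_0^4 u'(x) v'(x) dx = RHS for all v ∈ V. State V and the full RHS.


V = H^1(0, 4) (no boundary constraint on v; u is determined up to an additive constant); weak form: ∫_0^4 u'v' dx = ∫_0^4 (2*x^2 + x - 38/3) v dx for all v ∈ V.

Multiply both sides by a test function v and integrate from 0 to 4:
  ∫_0^4 −u''(x) v(x) dx = ∫_0^4 f(x) v(x) dx.
Integrate the LHS by parts once:
  ∫_0^4 −u'' v dx = −[u'(x) v(x)]_0^4 + ∫_0^4 u'(x) v'(x) dx.
Thus ∫_0^4 u'(x) v'(x) dx = ∫_0^4 f(x) v(x) dx + [u'(x) v(x)]_0^4.
Choose V so that boundary terms are either known or forced to vanish.
u has homogeneous Neumann: u'(0) = u'(4) = 0. So [u' v]_0^4 = 0·v(4) − 0·v(0) = 0 for any v; take V = H^1(0, 4).
Weak formulation: find u (satisfying any essential BC) such that ∫_0^4 u'(x) v'(x) dx = ∫_0^4 f v dx for all v ∈ V (homogeneous Neumann, so boundary terms vanish).
Substituting f(x) = 2*x^2 + x - 38/3, the right-hand side is ∫_0^4 (2*x^2 + x - 38/3) v dx.
Compatibility check (pure Neumann): taking v ≡ 1 ∈ V gives 0 = ∫_0^4 f dx + (0) − (0), i.e. ∫_0^4 f dx must equal u'(0) − u'(4) = 0. Indeed ∫_0^4 (2*x^2 + x - 38/3) dx = 0, so the data are compatible. The solution is then unique only up to an additive constant (fix it e.g. by requiring ∫_0^4 u dx = 0).


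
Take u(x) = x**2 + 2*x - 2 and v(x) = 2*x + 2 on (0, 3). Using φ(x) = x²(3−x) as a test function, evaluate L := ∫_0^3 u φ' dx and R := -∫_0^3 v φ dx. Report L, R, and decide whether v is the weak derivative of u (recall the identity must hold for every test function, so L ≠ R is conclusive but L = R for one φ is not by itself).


LHS = -189/5, RHS = -189/5. Yes, v = u' weakly.

u(x) = x**2 + 2*x - 2, classical derivative u'(x) = 2*x + 2.
φ(x) = x²(3−x), so φ'(x) = 3*x*(2 - x).
Note φ(0) = φ(3) = 0, so the boundary term u·φ vanishes.
LHS = ∫_0^3 u(x) φ'(x) dx = ∫_0^3 (-3*x^4 + 18*x^2 - 12*x) dx. Term by term:
  ∫_0^3 -3*x^4 dx = -729/5;  ∫_0^3 18*x^2 dx = 162;  ∫_0^3 -12*x dx = -54.
Sum: -729/5 + 162 − 54 = -189/5.
So LHS = -189/5.
∫_0^3 v(x) φ(x) dx = ∫_0^3 (-2*x^4 + 4*x^3 + 6*x^2) dx. Term by term:
  ∫_0^3 -2*x^4 dx = -486/5;  ∫_0^3 4*x^3 dx = 81;  ∫_0^3 6*x^2 dx = 54.
Sum: -486/5 + 81 + 54 = 189/5.
So RHS = -∫_0^3 v(x) φ(x) dx = -189/5.
LHS = RHS, so the identity holds for this test φ.
Moreover u is smooth here and v(x) = u'(x) = 2*x + 2 pointwise, so the identity holds for every test function. Hence v is the weak derivative of u.


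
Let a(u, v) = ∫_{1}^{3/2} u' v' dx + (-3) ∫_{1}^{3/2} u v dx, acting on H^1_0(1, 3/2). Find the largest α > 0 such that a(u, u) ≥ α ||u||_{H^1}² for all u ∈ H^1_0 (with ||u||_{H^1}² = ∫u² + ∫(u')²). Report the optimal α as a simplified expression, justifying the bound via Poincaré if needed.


α = (-3 + 4*π^2)/(1 + 4*π^2)

Coercivity of a(·,·) on H^1_0(1, 3/2) means a(u, u) ≥ α ||u||_{H^1}² for every u ∈ H^1_0.
The interval has length L = 1/2, and Poincaré/coercivity depend only on L. Here a(u, u) = ∫(u')² + (-3)·∫u².
Here c = -3 < 0 with |c| < (π/L)² = 4*π^2, so coercivity still holds. The condition a(u,u) ≥ α||u||_{H^1}² reads (1−α)∫(u')² ≥ (α−c)∫u². Any admissible α is ≤ 1 (rapidly oscillating u have ∫u²/∫(u')² → 0), and α = 1 would force 0 ≥ (1−c)∫u², impossible since c < 1; so 1−α > 0. By the sharp Poincaré inequality on H^1_0 of an interval of length L, ∫(u')² ≥ (π/L)²∫u² with equality for the first sine mode sin(π(x−x₀)/L) (x₀ the left endpoint), so the inequality holds for all u iff (1−α)(π/L)² ≥ α − c, i.e. α ≤ ((π/L)² + c)/((π/L)² + 1) = (1 + c(L/π)²)/(1 + (L/π)²). (Direct route, valid since c ≤ 0: Poincaré gives c∫u² ≥ c(L/π)²∫(u')², so a(u,u) ≥ (1 + c(L/π)²)∫(u')², while ||u||_{H^1}² ≤ (1 + (L/π)²)∫(u')²; dividing yields the same α.) With (π/L)² = 4*π^2 and c = -3, the largest admissible constant is α = ((π/L)² + c)/((π/L)² + 1).
Simplifying, α = (-3 + 4*π^2)/(1 + 4*π^2).


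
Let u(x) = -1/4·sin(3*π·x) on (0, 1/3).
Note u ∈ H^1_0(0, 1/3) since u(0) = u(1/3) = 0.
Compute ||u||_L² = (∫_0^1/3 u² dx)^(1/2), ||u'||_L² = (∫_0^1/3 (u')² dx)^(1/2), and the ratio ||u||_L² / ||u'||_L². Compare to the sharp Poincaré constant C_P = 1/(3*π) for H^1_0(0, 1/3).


||u||_L² / ||u'||_L² = 1/(3*π) = C_P.

u(x) = -1/4·sin(3*π·x), so u'(x) = -3*π*cos(3*π*x)/4.
Writing u(x) = A·sin(kπx/L) with A = -1/4 and k = 1, use ∫_0^L sin²(kπx/L) dx = L/2 and ∫_0^L cos²(kπx/L) dx = L/2.
u² = 1/16·sin²(3*π·x) and (u')² = 9*π^2/16·cos²(3*π·x), and each of sin², cos² integrates to L/2 = 1/6 over (0, 1/3).
∫_0^1/3 u² dx = 1/96, so ||u||_L² = sqrt(6)/24.
∫_0^1/3 (u')² dx = 3*π^2/32, so ||u'||_L² = sqrt(6)*π/8.
Ratio ||u||_L² / ||u'||_L² = 1/(3*π).
Sharp Poincaré constant on H^1_0(0, 1/3) is C_P = L/π = 1/(3*π), achieved by sin(3*π·x).
This is the k = 1 eigenfunction (up to amplitude), so the ratio equals the sharp Poincaré constant exactly.


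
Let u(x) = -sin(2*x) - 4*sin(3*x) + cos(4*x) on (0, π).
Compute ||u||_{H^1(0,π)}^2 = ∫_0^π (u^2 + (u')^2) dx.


||u||_{H^1(0,π)}^2 = 816/7 + 91*π

u'(x) = -4*sin(4*x) - 2*cos(2*x) - 12*cos(3*x).
Expand u² and (u')² and integrate term by term on (0, π), using: for integers n ≥ 1, ∫_0^π sin²(nx) dx = ∫_0^π cos²(nx) dx = π/2; for n ≠ n', ∫_0^π sin(nx)sin(n'x) dx = ∫_0^π cos(nx)cos(n'x) dx = 0; and by product-to-sum, ∫_0^π sin(nx)cos(n'x) dx = ½∫_0^π [sin((n+n')x) + sin((n−n')x)] dx, which is 0 when n+n' is even and 2n/(n²−n'²) when n+n' is odd (it need not vanish on (0, π)).
  u² squared terms: (-1)²·∫sin(2x)² dx = 1·π/2 = π/2;  (-4)²·∫sin(3x)² dx = 16·π/2 = 8*π;  (1)²·∫cos(4x)² dx = 1·π/2 = π/2.
  u² cross terms: 2·(-1)·(-4)·∫sin(2x)·sin(3x) dx = 8·(0) = 0;  2·(-1)·(1)·∫sin(2x)·cos(4x) dx = -2·(0) = 0;  2·(-4)·(1)·∫sin(3x)·cos(4x) dx = -8·(-6/7) = 48/7.
  So ∫_0^π u² dx = π/2 + 8*π + π/2 + 0 + 0 + 48/7 = 48/7 + 9*π.
  (u')² squared terms: (-12)²·∫cos(3x)² dx = 144·π/2 = 72*π;  (-4)²·∫sin(4x)² dx = 16·π/2 = 8*π;  (-2)²·∫cos(2x)² dx = 4·π/2 = 2*π.
  (u')² cross terms: 2·(-12)·(-4)·∫cos(3x)·sin(4x) dx = 96·(8/7) = 768/7;  2·(-12)·(-2)·∫cos(3x)·cos(2x) dx = 48·(0) = 0;  2·(-4)·(-2)·∫sin(4x)·cos(2x) dx = 16·(0) = 0.
  So ∫_0^π (u')² dx = 72*π + 8*π + 2*π + 768/7 + 0 + 0 = 768/7 + 82*π.
||u||_{H^1}^2 = (48/7 + 9*π) + (768/7 + 82*π) = 816/7 + 91*π.


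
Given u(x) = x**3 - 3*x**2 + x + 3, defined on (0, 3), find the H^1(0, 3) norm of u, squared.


||u||_{H^1}^2 = 381/7

The H^1 norm (squared) on an interval (0, L) is
  ||u||_{H^1}^2 = ∫_0^L u(x)^2 dx + ∫_0^L u'(x)^2 dx.
Compute u'(x) = 3*x**2 - 6*x + 1.
Then u(x)^2 = x**6 - 6*x**5 + 11*x**4 - 17*x**2 + 6*x + 9 and u'(x)^2 = 9*x**4 - 36*x**3 + 42*x**2 - 12*x + 1.
Integrate each monomial from 0 to 3 using ∫_0^3 c·x^n dx = c·3^(n+1)/(n+1):
  ∫_0^3 u(x)^2 dx = ∫_0^3 (x^6 - 6*x^5 + 11*x^4 - 17*x^2 + 6*x + 9) dx. Term by term:
    ∫_0^3 x^6 dx = 2187/7;  ∫_0^3 -6*x^5 dx = -729;  ∫_0^3 11*x^4 dx = 2673/5;
    ∫_0^3 -17*x^2 dx = -153;  ∫_0^3 6*x dx = 27;  ∫_0^3 9 dx = 27.
  Sum: 2187/7 − 729 + 2673/5 − 153 + 27 + 27 = 666/35.
  ∫_0^3 u'(x)^2 dx = ∫_0^3 (9*x^4 - 36*x^3 + 42*x^2 - 12*x + 1) dx. Term by term:
    ∫_0^3 9*x^4 dx = 2187/5;  ∫_0^3 -36*x^3 dx = -729;  ∫_0^3 42*x^2 dx = 378;
    ∫_0^3 -12*x dx = -54;  ∫_0^3 1 dx = 3.
  Sum: 2187/5 − 729 + 378 − 54 + 3 = 177/5.
Adding: ||u||_{H^1}^2 = 666/35 + 177/5 = 381/7.


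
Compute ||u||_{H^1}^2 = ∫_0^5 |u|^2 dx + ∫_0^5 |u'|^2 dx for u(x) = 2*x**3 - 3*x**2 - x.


||u||_{H^1}^2 = 1255885/42

The H^1 norm (squared) on an interval (0, L) is
  ||u||_{H^1}^2 = ∫_0^L u(x)^2 dx + ∫_0^L u'(x)^2 dx.
Compute u'(x) = 6*x**2 - 6*x - 1.
Then u(x)^2 = 4*x**6 - 12*x**5 + 5*x**4 + 6*x**3 + x**2 and u'(x)^2 = 36*x**4 - 72*x**3 + 24*x**2 + 12*x + 1.
Integrate each monomial from 0 to 5 using ∫_0^5 c·x^n dx = c·5^(n+1)/(n+1):
  ∫_0^5 u(x)^2 dx = ∫_0^5 (4*x^6 - 12*x^5 + 5*x^4 + 6*x^3 + x^2) dx. Term by term:
    ∫_0^5 4*x^6 dx = 312500/7;  ∫_0^5 -12*x^5 dx = -31250;  ∫_0^5 5*x^4 dx = 3125;
    ∫_0^5 6*x^3 dx = 1875/2;  ∫_0^5 x^2 dx = 125/3.
  Sum: 312500/7 − 31250 + 3125 + 1875/2 + 125/3 = 734875/42.
  ∫_0^5 u'(x)^2 dx = ∫_0^5 (36*x^4 - 72*x^3 + 24*x^2 + 12*x + 1) dx. Term by term:
    ∫_0^5 36*x^4 dx = 22500;  ∫_0^5 -72*x^3 dx = -11250;  ∫_0^5 24*x^2 dx = 1000;
    ∫_0^5 12*x dx = 150;  ∫_0^5 1 dx = 5.
  Sum: 22500 − 11250 + 1000 + 150 + 5 = 12405.
Adding: ||u||_{H^1}^2 = 734875/42 + 12405 = 1255885/42.


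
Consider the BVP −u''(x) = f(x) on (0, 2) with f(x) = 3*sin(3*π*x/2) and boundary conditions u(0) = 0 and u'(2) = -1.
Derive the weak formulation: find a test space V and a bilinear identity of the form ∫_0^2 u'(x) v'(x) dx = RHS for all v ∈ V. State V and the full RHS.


V = {v ∈ H^1(0, 2) : v(0) = 0} (test functions vanish at x = 0 where u is specified); weak form: ∫_0^2 u'v' dx = ∫_0^2 (3*sin(3*π*x/2)) v dx − v(2) for all v ∈ V.

Multiply both sides by a test function v and integrate from 0 to 2:
  ∫_0^2 −u''(x) v(x) dx = ∫_0^2 f(x) v(x) dx.
Integrate the LHS by parts once:
  ∫_0^2 −u'' v dx = −[u'(x) v(x)]_0^2 + ∫_0^2 u'(x) v'(x) dx.
Thus ∫_0^2 u'(x) v'(x) dx = ∫_0^2 f(x) v(x) dx + [u'(x) v(x)]_0^2.
Choose V so that boundary terms are either known or forced to vanish.
Mixed BC: u(0) = 0 (Dirichlet) and u'(2) = -1 (Neumann). Define V = {v ∈ H^1(0, 2) : v(0) = 0}. Then [u' v]_0^2 = u'(2)·v(2) − u'(0)·0 = − v(2).
Weak formulation: find u (satisfying any essential BC) such that ∫_0^2 u'(x) v'(x) dx = ∫_0^2 f v dx − v(2) for all v ∈ V (Dirichlet at 0 absorbed into V; Neumann datum at x = 2 contributes the boundary term).
Substituting f(x) = 3*sin(3*π*x/2), the right-hand side is ∫_0^2 (3*sin(3*π*x/2)) v dx − v(2).


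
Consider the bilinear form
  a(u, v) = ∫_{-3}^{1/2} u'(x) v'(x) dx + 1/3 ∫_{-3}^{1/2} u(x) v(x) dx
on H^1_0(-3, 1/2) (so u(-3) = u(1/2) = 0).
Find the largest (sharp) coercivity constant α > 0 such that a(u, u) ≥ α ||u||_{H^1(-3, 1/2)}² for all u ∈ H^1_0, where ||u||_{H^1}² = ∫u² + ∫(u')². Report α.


α = (49 + 12*π^2)/(3*(4*π^2 + 49))

Coercivity of a(·,·) on H^1_0(-3, 1/2) means a(u, u) ≥ α ||u||_{H^1}² for every u ∈ H^1_0.
The interval has length L = 7/2, and Poincaré/coercivity depend only on L. Here a(u, u) = ∫(u')² + (1/3)·∫u².
Here 0 < c = 1/3 < 1. The condition a(u,u) ≥ α||u||_{H^1}² reads (1−α)∫(u')² ≥ (α−c)∫u². Any admissible α is ≤ 1 (rapidly oscillating u have ∫u²/∫(u')² → 0), and α = 1 would force 0 ≥ (1−c)∫u², impossible since c < 1; so 1−α > 0. By the sharp Poincaré inequality on H^1_0 of an interval of length L, ∫(u')² ≥ (π/L)²∫u² with equality for the first sine mode sin(π(x−x₀)/L) (x₀ the left endpoint), so the inequality holds for all u iff (1−α)(π/L)² ≥ α − c, i.e. α ≤ ((π/L)² + c)/((π/L)² + 1) = (1 + c(L/π)²)/(1 + (L/π)²). With (π/L)² = 4*π^2/49 and c = 1/3, the largest admissible constant is α = ((π/L)² + c)/((π/L)² + 1).
Simplifying, α = (49 + 12*π^2)/(3*(4*π^2 + 49)).


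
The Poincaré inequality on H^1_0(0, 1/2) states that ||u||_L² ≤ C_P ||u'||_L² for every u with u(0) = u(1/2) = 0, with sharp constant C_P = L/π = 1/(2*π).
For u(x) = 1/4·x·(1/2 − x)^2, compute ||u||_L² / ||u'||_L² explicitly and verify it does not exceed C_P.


||u||_L² / ||u'||_L² = sqrt(14)/28 < C_P = 1/(2*π).

u(x) = 1/4·x·(1/2 − x)^2, so u'(x) = (2*x - 1)*(6*x - 1)/16.
u(x) = 1/4·x·(1/2 − x)^2 vanishes at x = 0 and x = 1/2, so u ∈ H^1_0(0, 1/2). Differentiate via the product rule and integrate the resulting polynomials term by term.
  ∫_0^1/2 u² dx = ∫_0^1/2 (x^6/16 - x^5/8 + 3*x^4/32 - x^3/32 + x^2/256) dx. Term by term:
    ∫_0^1/2 x^6/16 dx = 1/14336;  ∫_0^1/2 -x^5/8 dx = -1/3072;  ∫_0^1/2 3*x^4/32 dx = 3/5120;
    ∫_0^1/2 -x^3/32 dx = -1/2048;  ∫_0^1/2 x^2/256 dx = 1/6144.
  Sum: 1/14336 − 1/3072 + 3/5120 − 1/2048 + 1/6144 = 1/215040.
  ∫_0^1/2 (u')² dx = ∫_0^1/2 (9*x^4/16 - 3*x^3/4 + 11*x^2/32 - x/16 + 1/256) dx. Term by term:
    ∫_0^1/2 9*x^4/16 dx = 9/2560;  ∫_0^1/2 -3*x^3/4 dx = -3/256;  ∫_0^1/2 11*x^2/32 dx = 11/768;
    ∫_0^1/2 -x/16 dx = -1/128;  ∫_0^1/2 1/256 dx = 1/512.
  Sum: 9/2560 − 3/256 + 11/768 − 1/128 + 1/512 = 1/3840.
∫_0^1/2 u² dx = 1/215040, so ||u||_L² = sqrt(210)/6720.
∫_0^1/2 (u')² dx = 1/3840, so ||u'||_L² = sqrt(15)/240.
Ratio ||u||_L² / ||u'||_L² = sqrt(14)/28.
Sharp Poincaré constant on H^1_0(0, 1/2) is C_P = L/π = 1/(2*π), achieved by sin(2*π·x).
A polynomial bump cannot attain the sharp Poincaré constant (only the first sine eigenfunction does), so the ratio is strictly less than C_P, consistent with ||u||_L² ≤ C_P ||u'||_L².


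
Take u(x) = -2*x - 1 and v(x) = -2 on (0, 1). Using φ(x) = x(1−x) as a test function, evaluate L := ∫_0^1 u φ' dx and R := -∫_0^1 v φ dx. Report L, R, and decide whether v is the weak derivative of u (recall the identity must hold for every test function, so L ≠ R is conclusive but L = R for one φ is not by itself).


LHS = 1/3, RHS = 1/3. Yes, v = u' weakly.

u(x) = -2*x - 1, classical derivative u'(x) = -2.
φ(x) = x(1−x), so φ'(x) = 1 - 2*x.
Note φ(0) = φ(1) = 0, so the boundary term u·φ vanishes.
LHS = ∫_0^1 u(x) φ'(x) dx = ∫_0^1 (4*x^2 - 1) dx. Term by term:
  ∫_0^1 4*x^2 dx = 4/3;  ∫_0^1 -1 dx = -1.
Sum: 4/3 − 1 = 1/3.
So LHS = 1/3.
∫_0^1 v(x) φ(x) dx = ∫_0^1 (2*x^2 - 2*x) dx. Term by term:
  ∫_0^1 2*x^2 dx = 2/3;  ∫_0^1 -2*x dx = -1.
Sum: 2/3 − 1 = -1/3.
So RHS = -∫_0^1 v(x) φ(x) dx = 1/3.
LHS = RHS, so the identity holds for this test φ.
Moreover u is smooth here and v(x) = u'(x) = -2 pointwise, so the identity holds for every test function. Hence v is the weak derivative of u.


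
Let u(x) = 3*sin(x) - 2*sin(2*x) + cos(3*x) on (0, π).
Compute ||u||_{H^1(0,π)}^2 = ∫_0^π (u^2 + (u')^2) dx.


||u||_{H^1(0,π)}^2 = 32 + 24*π

u'(x) = -3*sin(3*x) + 3*cos(x) - 4*cos(2*x).
Expand u² and (u')² and integrate term by term on (0, π), using: for integers n ≥ 1, ∫_0^π sin²(nx) dx = ∫_0^π cos²(nx) dx = π/2; for n ≠ n', ∫_0^π sin(nx)sin(n'x) dx = ∫_0^π cos(nx)cos(n'x) dx = 0; and by product-to-sum, ∫_0^π sin(nx)cos(n'x) dx = ½∫_0^π [sin((n+n')x) + sin((n−n')x)] dx, which is 0 when n+n' is even and 2n/(n²−n'²) when n+n' is odd (it need not vanish on (0, π)).
  u² squared terms: (-2)²·∫sin(2x)² dx = 4·π/2 = 2*π;  (3)²·∫sin(x)² dx = 9·π/2 = 9*π/2;  (1)²·∫cos(3x)² dx = 1·π/2 = π/2.
  u² cross terms: 2·(-2)·(3)·∫sin(2x)·sin(x) dx = -12·(0) = 0;  2·(-2)·(1)·∫sin(2x)·cos(3x) dx = -4·(-4/5) = 16/5;  2·(3)·(1)·∫sin(x)·cos(3x) dx = 6·(0) = 0.
  So ∫_0^π u² dx = 2*π + 9*π/2 + π/2 + 0 + 16/5 + 0 = 16/5 + 7*π.
  (u')² squared terms: (-4)²·∫cos(2x)² dx = 16·π/2 = 8*π;  (-3)²·∫sin(3x)² dx = 9·π/2 = 9*π/2;  (3)²·∫cos(x)² dx = 9·π/2 = 9*π/2.
  (u')² cross terms: 2·(-4)·(-3)·∫cos(2x)·sin(3x) dx = 24·(6/5) = 144/5;  2·(-4)·(3)·∫cos(2x)·cos(x) dx = -24·(0) = 0;  2·(-3)·(3)·∫sin(3x)·cos(x) dx = -18·(0) = 0.
  So ∫_0^π (u')² dx = 8*π + 9*π/2 + 9*π/2 + 144/5 + 0 + 0 = 144/5 + 17*π.
||u||_{H^1}^2 = (16/5 + 7*π) + (144/5 + 17*π) = 32 + 24*π.


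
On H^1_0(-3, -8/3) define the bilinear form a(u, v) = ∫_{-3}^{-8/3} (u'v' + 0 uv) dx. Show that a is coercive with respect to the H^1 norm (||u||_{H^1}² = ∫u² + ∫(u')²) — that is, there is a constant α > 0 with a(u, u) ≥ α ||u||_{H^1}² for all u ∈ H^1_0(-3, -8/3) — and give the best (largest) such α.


α = 9*π^2/(1 + 9*π^2)

Coercivity of a(·,·) on H^1_0(-3, -8/3) means a(u, u) ≥ α ||u||_{H^1}² for every u ∈ H^1_0.
The interval has length L = 1/3, and Poincaré/coercivity depend only on L. Here a(u, u) = ∫(u')² + (0)·∫u².
Here c = 0, so a(u,u) = ∫(u')² alone. The condition a(u,u) ≥ α||u||_{H^1}² reads (1−α)∫(u')² ≥ (α−c)∫u². Any admissible α is ≤ 1 (rapidly oscillating u have ∫u²/∫(u')² → 0), and α = 1 would force 0 ≥ (1−c)∫u², impossible since c < 1; so 1−α > 0. By the sharp Poincaré inequality on H^1_0 of an interval of length L, ∫(u')² ≥ (π/L)²∫u² with equality for the first sine mode sin(π(x−x₀)/L) (x₀ the left endpoint), so the inequality holds for all u iff (1−α)(π/L)² ≥ α − c, i.e. α ≤ ((π/L)² + c)/((π/L)² + 1) = (1 + c(L/π)²)/(1 + (L/π)²). (Direct route, valid since c ≤ 0: Poincaré gives c∫u² ≥ c(L/π)²∫(u')², so a(u,u) ≥ (1 + c(L/π)²)∫(u')², while ||u||_{H^1}² ≤ (1 + (L/π)²)∫(u')²; dividing yields the same α.) With (π/L)² = 9*π^2 and c = 0, the largest admissible constant is α = ((π/L)² + c)/((π/L)² + 1).
Simplifying, α = 9*π^2/(1 + 9*π^2).


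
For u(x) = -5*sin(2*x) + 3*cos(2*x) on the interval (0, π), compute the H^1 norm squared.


||u||_{H^1(0,π)}^2 = 85*π

u'(x) = -6*sin(2*x) - 10*cos(2*x).
Expand u² and (u')² and integrate term by term on (0, π), using: for integers n ≥ 1, ∫_0^π sin²(nx) dx = ∫_0^π cos²(nx) dx = π/2; for n ≠ n', ∫_0^π sin(nx)sin(n'x) dx = ∫_0^π cos(nx)cos(n'x) dx = 0; and by product-to-sum, ∫_0^π sin(nx)cos(n'x) dx = ½∫_0^π [sin((n+n')x) + sin((n−n')x)] dx, which is 0 when n+n' is even and 2n/(n²−n'²) when n+n' is odd (it need not vanish on (0, π)).
  u² squared terms: (-5)²·∫sin(2x)² dx = 25·π/2 = 25*π/2;  (3)²·∫cos(2x)² dx = 9·π/2 = 9*π/2.
  u² cross terms: 2·(-5)·(3)·∫sin(2x)·cos(2x) dx = -30·(0) = 0.
  So ∫_0^π u² dx = 25*π/2 + 9*π/2 + 0 = 17*π.
  (u')² squared terms: (-10)²·∫cos(2x)² dx = 100·π/2 = 50*π;  (-6)²·∫sin(2x)² dx = 36·π/2 = 18*π.
  (u')² cross terms: 2·(-10)·(-6)·∫cos(2x)·sin(2x) dx = 120·(0) = 0.
  So ∫_0^π (u')² dx = 50*π + 18*π + 0 = 68*π.
||u||_{H^1}^2 = (17*π) + (68*π) = 85*π.


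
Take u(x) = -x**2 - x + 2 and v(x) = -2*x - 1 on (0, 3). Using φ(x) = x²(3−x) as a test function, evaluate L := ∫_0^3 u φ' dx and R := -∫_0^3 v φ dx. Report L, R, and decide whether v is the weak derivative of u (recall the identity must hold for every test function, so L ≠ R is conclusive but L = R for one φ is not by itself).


LHS = 621/20, RHS = 621/20. Yes, v = u' weakly.

u(x) = -x**2 - x + 2, classical derivative u'(x) = -2*x - 1.
φ(x) = x²(3−x), so φ'(x) = 3*x*(2 - x).
Note φ(0) = φ(3) = 0, so the boundary term u·φ vanishes.
LHS = ∫_0^3 u(x) φ'(x) dx = ∫_0^3 (3*x^4 - 3*x^3 - 12*x^2 + 12*x) dx. Term by term:
  ∫_0^3 3*x^4 dx = 729/5;  ∫_0^3 -3*x^3 dx = -243/4;  ∫_0^3 -12*x^2 dx = -108;
  ∫_0^3 12*x dx = 54.
Sum: 729/5 − 243/4 − 108 + 54 = 621/20.
So LHS = 621/20.
∫_0^3 v(x) φ(x) dx = ∫_0^3 (2*x^4 - 5*x^3 - 3*x^2) dx. Term by term:
  ∫_0^3 2*x^4 dx = 486/5;  ∫_0^3 -5*x^3 dx = -405/4;  ∫_0^3 -3*x^2 dx = -27.
Sum: 486/5 − 405/4 − 27 = -621/20.
So RHS = -∫_0^3 v(x) φ(x) dx = 621/20.
LHS = RHS, so the identity holds for this test φ.
Moreover u is smooth here and v(x) = u'(x) = -2*x - 1 pointwise, so the identity holds for every test function. Hence v is the weak derivative of u.


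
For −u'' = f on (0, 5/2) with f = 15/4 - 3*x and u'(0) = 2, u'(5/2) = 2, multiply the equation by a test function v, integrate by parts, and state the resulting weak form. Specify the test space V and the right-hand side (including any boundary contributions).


V = H^1(0, 5/2) (v unrestricted at boundary; u is determined up to an additive constant); weak form: ∫_0^5/2 u'v' dx = ∫_0^5/2 (15/4 - 3*x) v dx + 2·v(5/2) − 2·v(0) for all v ∈ V.

Multiply both sides by a test function v and integrate from 0 to 5/2:
  ∫_0^5/2 −u''(x) v(x) dx = ∫_0^5/2 f(x) v(x) dx.
Integrate the LHS by parts once:
  ∫_0^5/2 −u'' v dx = −[u'(x) v(x)]_0^5/2 + ∫_0^5/2 u'(x) v'(x) dx.
Thus ∫_0^5/2 u'(x) v'(x) dx = ∫_0^5/2 f(x) v(x) dx + [u'(x) v(x)]_0^5/2.
Choose V so that boundary terms are either known or forced to vanish.
u has inhomogeneous Neumann u'(0) = 2, u'(5/2) = 2. [u' v]_0^5/2 = (2)·v(5/2) − (2)·v(0) = 2·v(5/2) − 2·v(0). Take V = H^1(0, 5/2); boundary term becomes part of RHS.
Weak formulation: find u (satisfying any essential BC) such that ∫_0^5/2 u'(x) v'(x) dx = ∫_0^5/2 f v dx + 2·v(5/2) − 2·v(0) for all v ∈ V (Neumann data are natural BCs: they enter the RHS as boundary terms).
Substituting f(x) = 15/4 - 3*x, the right-hand side is ∫_0^5/2 (15/4 - 3*x) v dx + 2·v(5/2) − 2·v(0).
Compatibility check (pure Neumann): taking v ≡ 1 ∈ V gives 0 = ∫_0^5/2 f dx + (2) − (2), i.e. ∫_0^5/2 f dx must equal u'(0) − u'(5/2) = 0. Indeed ∫_0^5/2 (15/4 - 3*x) dx = 0, so the data are compatible. The solution is then unique only up to an additive constant (fix it e.g. by requiring ∫_0^5/2 u dx = 0).


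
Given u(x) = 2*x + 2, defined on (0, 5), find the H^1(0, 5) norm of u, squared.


||u||_{H^1}^2 = 920/3

The H^1 norm (squared) on an interval (0, L) is
  ||u||_{H^1}^2 = ∫_0^L u(x)^2 dx + ∫_0^L u'(x)^2 dx.
Compute u'(x) = 2.
Then u(x)^2 = 4*x**2 + 8*x + 4 and u'(x)^2 = 4.
Integrate each monomial from 0 to 5 using ∫_0^5 c·x^n dx = c·5^(n+1)/(n+1):
  ∫_0^5 u(x)^2 dx = ∫_0^5 (4*x^2 + 8*x + 4) dx. Term by term:
    ∫_0^5 4*x^2 dx = 500/3;  ∫_0^5 8*x dx = 100;  ∫_0^5 4 dx = 20.
  Sum: 500/3 + 100 + 20 = 860/3.
  ∫_0^5 u'(x)^2 dx = ∫_0^5 (4) dx. Term by term:
    ∫_0^5 4 dx = 20.
Adding: ||u||_{H^1}^2 = 860/3 + 20 = 920/3.


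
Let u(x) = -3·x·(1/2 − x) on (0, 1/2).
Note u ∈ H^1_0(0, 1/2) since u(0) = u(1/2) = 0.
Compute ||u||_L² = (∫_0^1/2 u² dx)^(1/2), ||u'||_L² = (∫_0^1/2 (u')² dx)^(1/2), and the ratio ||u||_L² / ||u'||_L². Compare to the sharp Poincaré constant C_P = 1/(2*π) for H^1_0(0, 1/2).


||u||_L² / ||u'||_L² = sqrt(10)/20 < C_P = 1/(2*π).

u(x) = -3·x·(1/2 − x), so u'(x) = 6*x - 3/2.
u(x) = -3·x·(1/2 − x) vanishes at x = 0 and x = 1/2, so u ∈ H^1_0(0, 1/2). Differentiate via the product rule and integrate the resulting polynomials term by term.
  ∫_0^1/2 u² dx = ∫_0^1/2 (9*x^4 - 9*x^3 + 9*x^2/4) dx. Term by term:
    ∫_0^1/2 9*x^4 dx = 9/160;  ∫_0^1/2 -9*x^3 dx = -9/64;  ∫_0^1/2 9*x^2/4 dx = 3/32.
  Sum: 9/160 − 9/64 + 3/32 = 3/320.
  ∫_0^1/2 (u')² dx = ∫_0^1/2 (36*x^2 - 18*x + 9/4) dx. Term by term:
    ∫_0^1/2 36*x^2 dx = 3/2;  ∫_0^1/2 -18*x dx = -9/4;  ∫_0^1/2 9/4 dx = 9/8.
  Sum: 3/2 − 9/4 + 9/8 = 3/8.
∫_0^1/2 u² dx = 3/320, so ||u||_L² = sqrt(15)/40.
∫_0^1/2 (u')² dx = 3/8, so ||u'||_L² = sqrt(6)/4.
Ratio ||u||_L² / ||u'||_L² = sqrt(10)/20.
Sharp Poincaré constant on H^1_0(0, 1/2) is C_P = L/π = 1/(2*π), achieved by sin(2*π·x).
A polynomial bump cannot attain the sharp Poincaré constant (only the first sine eigenfunction does), so the ratio is strictly less than C_P, consistent with ||u||_L² ≤ C_P ||u'||_L².


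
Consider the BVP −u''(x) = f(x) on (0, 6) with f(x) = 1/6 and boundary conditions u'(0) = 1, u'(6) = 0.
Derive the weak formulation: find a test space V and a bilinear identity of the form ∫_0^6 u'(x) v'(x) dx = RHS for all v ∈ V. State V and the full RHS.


V = H^1(0, 6) (v unrestricted at boundary; u is determined up to an additive constant); weak form: ∫_0^6 u'v' dx = ∫_0^6 (1/6) v dx − v(0) for all v ∈ V.

Multiply both sides by a test function v and integrate from 0 to 6:
  ∫_0^6 −u''(x) v(x) dx = ∫_0^6 f(x) v(x) dx.
Integrate the LHS by parts once:
  ∫_0^6 −u'' v dx = −[u'(x) v(x)]_0^6 + ∫_0^6 u'(x) v'(x) dx.
Thus ∫_0^6 u'(x) v'(x) dx = ∫_0^6 f(x) v(x) dx + [u'(x) v(x)]_0^6.
Choose V so that boundary terms are either known or forced to vanish.
u has inhomogeneous Neumann u'(0) = 1, u'(6) = 0. [u' v]_0^6 = (0)·v(6) − (1)·v(0) = − v(0). Take V = H^1(0, 6); boundary term becomes part of RHS.
Weak formulation: find u (satisfying any essential BC) such that ∫_0^6 u'(x) v'(x) dx = ∫_0^6 f v dx − v(0) for all v ∈ V (Neumann data are natural BCs: they enter the RHS as boundary terms).
Substituting f(x) = 1/6, the right-hand side is ∫_0^6 (1/6) v dx − v(0).
Compatibility check (pure Neumann): taking v ≡ 1 ∈ V gives 0 = ∫_0^6 f dx + (0) − (1), i.e. ∫_0^6 f dx must equal u'(0) − u'(6) = 1. Indeed ∫_0^6 (1/6) dx = 1, so the data are compatible. The solution is then unique only up to an additive constant (fix it e.g. by requiring ∫_0^6 u dx = 0).


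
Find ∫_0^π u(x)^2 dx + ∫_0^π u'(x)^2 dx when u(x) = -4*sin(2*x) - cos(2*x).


||u||_{H^1(0,π)}^2 = 85*π/2

u'(x) = 2*sin(2*x) - 8*cos(2*x).
Expand u² and (u')² and integrate term by term on (0, π), using: for integers n ≥ 1, ∫_0^π sin²(nx) dx = ∫_0^π cos²(nx) dx = π/2; for n ≠ n', ∫_0^π sin(nx)sin(n'x) dx = ∫_0^π cos(nx)cos(n'x) dx = 0; and by product-to-sum, ∫_0^π sin(nx)cos(n'x) dx = ½∫_0^π [sin((n+n')x) + sin((n−n')x)] dx, which is 0 when n+n' is even and 2n/(n²−n'²) when n+n' is odd (it need not vanish on (0, π)).
  u² squared terms: (-1)²·∫cos(2x)² dx = 1·π/2 = π/2;  (-4)²·∫sin(2x)² dx = 16·π/2 = 8*π.
  u² cross terms: 2·(-1)·(-4)·∫cos(2x)·sin(2x) dx = 8·(0) = 0.
  So ∫_0^π u² dx = π/2 + 8*π + 0 = 17*π/2.
  (u')² squared terms: (-8)²·∫cos(2x)² dx = 64·π/2 = 32*π;  (2)²·∫sin(2x)² dx = 4·π/2 = 2*π.
  (u')² cross terms: 2·(-8)·(2)·∫cos(2x)·sin(2x) dx = -32·(0) = 0.
  So ∫_0^π (u')² dx = 32*π + 2*π + 0 = 34*π.
||u||_{H^1}^2 = (17*π/2) + (34*π) = 85*π/2.


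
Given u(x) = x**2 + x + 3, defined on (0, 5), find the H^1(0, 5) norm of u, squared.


||u||_{H^1}^2 = 9425/6

The H^1 norm (squared) on an interval (0, L) is
  ||u||_{H^1}^2 = ∫_0^L u(x)^2 dx + ∫_0^L u'(x)^2 dx.
Compute u'(x) = 2*x + 1.
Then u(x)^2 = x**4 + 2*x**3 + 7*x**2 + 6*x + 9 and u'(x)^2 = 4*x**2 + 4*x + 1.
Integrate each monomial from 0 to 5 using ∫_0^5 c·x^n dx = c·5^(n+1)/(n+1):
  ∫_0^5 u(x)^2 dx = ∫_0^5 (x^4 + 2*x^3 + 7*x^2 + 6*x + 9) dx. Term by term:
    ∫_0^5 x^4 dx = 625;  ∫_0^5 2*x^3 dx = 625/2;  ∫_0^5 7*x^2 dx = 875/3;
    ∫_0^5 6*x dx = 75;  ∫_0^5 9 dx = 45.
  Sum: 625 + 625/2 + 875/3 + 75 + 45 = 8095/6.
  ∫_0^5 u'(x)^2 dx = ∫_0^5 (4*x^2 + 4*x + 1) dx. Term by term:
    ∫_0^5 4*x^2 dx = 500/3;  ∫_0^5 4*x dx = 50;  ∫_0^5 1 dx = 5.
  Sum: 500/3 + 50 + 5 = 665/3.
Adding: ||u||_{H^1}^2 = 8095/6 + 665/3 = 9425/6.


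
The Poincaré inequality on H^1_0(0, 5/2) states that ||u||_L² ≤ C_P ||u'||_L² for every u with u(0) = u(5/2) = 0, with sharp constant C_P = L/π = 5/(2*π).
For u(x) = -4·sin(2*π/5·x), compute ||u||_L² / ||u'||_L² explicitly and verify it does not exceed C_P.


||u||_L² / ||u'||_L² = 5/(2*π) = C_P.

u(x) = -4·sin(2*π/5·x), so u'(x) = -8*π*cos(2*π*x/5)/5.
Writing u(x) = A·sin(kπx/L) with A = -4 and k = 1, use ∫_0^L sin²(kπx/L) dx = L/2 and ∫_0^L cos²(kπx/L) dx = L/2.
u² = 16·sin²(2*π/5·x) and (u')² = 64*π^2/25·cos²(2*π/5·x), and each of sin², cos² integrates to L/2 = 5/4 over (0, 5/2).
∫_0^5/2 u² dx = 20, so ||u||_L² = 2*sqrt(5).
∫_0^5/2 (u')² dx = 16*π^2/5, so ||u'||_L² = 4*sqrt(5)*π/5.
Ratio ||u||_L² / ||u'||_L² = 5/(2*π).
Sharp Poincaré constant on H^1_0(0, 5/2) is C_P = L/π = 5/(2*π), achieved by sin(2*π/5·x).
This is the k = 1 eigenfunction (up to amplitude), so the ratio equals the sharp Poincaré constant exactly.
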